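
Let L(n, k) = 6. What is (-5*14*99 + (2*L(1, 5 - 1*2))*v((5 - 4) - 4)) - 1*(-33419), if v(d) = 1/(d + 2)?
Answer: 26477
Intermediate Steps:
v(d) = 1/(2 + d)
(-5*14*99 + (2*L(1, 5 - 1*2))*v((5 - 4) - 4)) - 1*(-33419) = (-5*14*99 + (2*6)/(2 + ((5 - 4) - 4))) - 1*(-33419) = (-70*99 + 12/(2 + (1 - 4))) + 33419 = (-6930 + 12/(2 - 3)) + 33419 = (-6930 + 12/(-1)) + 33419 = (-6930 + 12*(-1)) + 33419 = (-6930 - 12) + 33419 = -6942 + 33419 = 26477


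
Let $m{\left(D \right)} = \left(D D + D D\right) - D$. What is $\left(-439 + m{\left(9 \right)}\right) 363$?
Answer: $-103818$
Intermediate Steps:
$m{\left(D \right)} = - D + 2 D^{2}$ ($m{\left(D \right)} = \left(D^{2} + D^{2}\right) - D = 2 D^{2} - D = - D + 2 D^{2}$)
$\left(-439 + m{\left(9 \right)}\right) 363 = \left(-439 + 9 \left(-1 + 2 \cdot 9\right)\right) 363 = \left(-439 + 9 \left(-1 + 18\right)\right) 363 = \left(-439 + 9 \cdot 17\right) 363 = \left(-439 + 153\right) 363 = \left(-286\right) 363 = -103818$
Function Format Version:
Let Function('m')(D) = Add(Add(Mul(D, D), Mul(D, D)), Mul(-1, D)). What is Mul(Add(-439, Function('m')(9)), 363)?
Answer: -103818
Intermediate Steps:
Function('m')(D) = Add(Mul(-1, D), Mul(2, Pow(D, 2))) (Function('m')(D) = Add(Add(Pow(D, 2), Pow(D, 2)), Mul(-1, D)) = Add(Mul(2, Pow(D, 2)), Mul(-1, D)) = Add(Mul(-1, D), Mul(2, Pow(D, 2))))
Mul(Add(-439, Function('m')(9)), 363) = Mul(Add(-439, Mul(9, Add(-1, Mul(2, 9)))), 363) = Mul(Add(-439, Mul(9, Add(-1, 18))), 363) = Mul(Add(-439, Mul(9, 17)), 363) = Mul(Add(-439, 153), 363) = Mul(-286, 363) = -103818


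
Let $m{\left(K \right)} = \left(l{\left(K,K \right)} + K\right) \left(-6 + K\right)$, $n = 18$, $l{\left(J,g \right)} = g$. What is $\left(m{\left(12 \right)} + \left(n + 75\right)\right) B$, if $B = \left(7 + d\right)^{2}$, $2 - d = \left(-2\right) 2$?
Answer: $40053$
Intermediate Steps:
$d = 6$ ($d = 2 - \left(-2\right) 2 = 2 - -4 = 2 + 4 = 6$)
$m{\left(K \right)} = 2 K \left(-6 + K\right)$ ($m{\left(K \right)} = \left(K + K\right) \left(-6 + K\right) = 2 K \left(-6 + K\right)$)
$B = 169$ ($B = \left(7 + 6\right)^{2} = 13^{2} = 169$)
$\left(m{\left(12 \right)} + \left(n + 75\right)\right) B = \left(2 \cdot 12 \left(-6 + 12\right) + \left(18 + 75\right)\right) 169 = \left(2 \cdot 12 \cdot 6 + 93\right) 169 = \left(144 + 93\right) 169 = 237 \cdot 169 = 40053$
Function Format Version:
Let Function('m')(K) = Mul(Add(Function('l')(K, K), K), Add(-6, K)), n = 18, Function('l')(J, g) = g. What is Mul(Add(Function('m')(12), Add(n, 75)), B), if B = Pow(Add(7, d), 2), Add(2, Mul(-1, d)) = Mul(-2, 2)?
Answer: 40053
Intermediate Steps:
d = 6 (d = Add(2, Mul(-1, Mul(-2, 2))) = Add(2, Mul(-1, -4)) = Add(2, 4) = 6)
Function('m')(K) = Mul(2, K, Add(-6, K)) (Function('m')(K) = Mul(Add(K, K), Add(-6, K)) = Mul(Mul(2, K), Add(-6, K)) = Mul(2, K, Add(-6, K)))
B = 169 (B = Pow(Add(7, 6), 2) = Pow(13, 2) = 169)
Mul(Add(Function('m')(12), Add(n, 75)), B) = Mul(Add(Mul(2, 12, Add(-6, 12)), Add(18, 75)), 169) = Mul(Add(Mul(2, 12, 6), 93), 169) = Mul(Add(144, 93), 169) = Mul(237, 169) = 40053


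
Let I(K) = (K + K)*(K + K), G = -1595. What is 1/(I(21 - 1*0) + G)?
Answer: 1/169 ≈ 0.0059172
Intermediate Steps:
I(K) = 4*K² (I(K) = (2*K)*(2*K) = 4*K²)
1/(I(21 - 1*0) + G) = 1/(4*(21 - 1*0)² - 1595) = 1/(4*(21 + 0)² - 1595) = 1/(4*21² - 1595) = 1/(4*441 - 1595) = 1/(1764 - 1595) = 1/169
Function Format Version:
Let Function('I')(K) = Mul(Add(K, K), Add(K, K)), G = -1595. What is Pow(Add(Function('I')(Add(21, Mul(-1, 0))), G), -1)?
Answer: Rational(1, 169) ≈ 0.0059172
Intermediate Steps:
Function('I')(K) = Mul(4, Pow(K, 2)) (Function('I')(K) = Mul(Mul(2, K), Mul(2, K)) = Mul(4, Pow(K, 2)))
Pow(Add(Function('I')(Add(21, Mul(-1, 0))), G), -1) = Pow(Add(Mul(4, Pow(Add(21, Mul(-1, 0)), 2)), -1595), -1) = Pow(Add(Mul(4, Pow(Add(21, 0), 2)), -1595), -1) = Pow(Add(Mul(4, Pow(21, 2)), -1595), -1) = Pow(Add(Mul(4, 441), -1595), -1) = Pow(Add(1764, -1595), -1) = Pow(169, -1) = Rational(1, 169)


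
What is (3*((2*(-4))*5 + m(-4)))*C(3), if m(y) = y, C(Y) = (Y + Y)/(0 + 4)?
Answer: -198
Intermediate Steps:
C(Y) = Y/2 (C(Y) = (2*Y)/4 = (2*Y)*(1/4) = Y/2)
(3*((2*(-4))*5 + m(-4)))*C(3) = (3*((2*(-4))*5 - 4))*((1/2)*3) = (3*(-8*5 - 4))*(3/2) = (3*(-40 - 4))*(3/2) = (3*(-44))*(3/2) = -132*3/2 = -198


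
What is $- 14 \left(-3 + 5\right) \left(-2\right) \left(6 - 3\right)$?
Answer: $168$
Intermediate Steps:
$- 14 \left(-3 + 5\right) \left(-2\right) \left(6 - 3\right) = - 14 \cdot 2 \left(-2\right) 3 = \left(-14\right) \left(-4\right) 3 = 56 \cdot 3 = 168$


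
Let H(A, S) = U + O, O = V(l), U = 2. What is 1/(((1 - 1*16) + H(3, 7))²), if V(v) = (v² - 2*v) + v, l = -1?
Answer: 1/121 ≈ 0.0082645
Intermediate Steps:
V(v) = v² - v
O = 2 (O = -(-1 - 1) = -1*(-2) = 2)
H(A, S) = 4 (H(A, S) = 2 + 2 = 4)
1/(((1 - 1*16) + H(3, 7))²) = 1/(((1 - 1*16) + 4)²) = 1/(((1 - 16) + 4)²) = 1/((-15 + 4)²) = 1/((-11)²) = 1/121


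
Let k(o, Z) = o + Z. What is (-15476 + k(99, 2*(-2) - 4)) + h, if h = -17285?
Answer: -32670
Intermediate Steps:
k(o, Z) = Z + o
(-15476 + k(99, 2*(-2) - 4)) + h = (-15476 + ((2*(-2) - 4) + 99)) - 17285 = (-15476 + ((-4 - 4) + 99)) - 17285 = (-15476 + (-8 + 99)) - 17285 = (-15476 + 91) - 17285 = -15385 - 17285 = -32670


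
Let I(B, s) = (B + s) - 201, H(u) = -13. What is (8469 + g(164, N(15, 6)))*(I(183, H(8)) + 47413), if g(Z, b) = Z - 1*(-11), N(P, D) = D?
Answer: 409570008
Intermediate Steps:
I(B, s) = -201 + B + s
g(Z, b) = 11 + Z (g(Z, b) = Z + 11 = 11 + Z)
(8469 + g(164, N(15, 6)))*(I(183, H(8)) + 47413) = (8469 + (11 + 164))*((-201 + 183 - 13) + 47413) = (8469 + 175)*(-31 + 47413) = 8644*47382 = 409570008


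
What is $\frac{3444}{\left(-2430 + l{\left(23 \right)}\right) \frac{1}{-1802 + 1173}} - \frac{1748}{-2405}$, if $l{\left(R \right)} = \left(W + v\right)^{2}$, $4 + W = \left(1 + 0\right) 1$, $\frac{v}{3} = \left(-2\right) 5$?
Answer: $\frac{1737412616}{1075035} \approx 1616.1$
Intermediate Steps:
$v = -30$ ($v = 3 \left(\left(-2\right) 5\right) = 3 \left(-10\right) = -30$)
$W = -3$ ($W = -4 + \left(1 + 0\right) 1 = -4 + 1 \cdot 1 = -4 + 1 = -3$)
$l{\left(R \right)} = 1089$ ($l{\left(R \right)} = \left(-3 - 30\right)^{2} = \left(-33\right)^{2} = 1089$)
$\frac{3444}{\left(-2430 + l{\left(23 \right)}\right) \frac{1}{-1802 + 1173}} - \frac{1748}{-2405} = \frac{3444}{\left(-2430 + 1089\right) \frac{1}{-1802 + 1173}} - \frac{1748}{-2405} = \frac{3444}{\left(-1341\right) \frac{1}{-629}} - - \frac{1748}{2405} = \frac{3444}{\left(-1341\right) \left(- \frac{1}{629}\right)} + \frac{1748}{2405} = \frac{3444}{\frac{1341}{629}} + \frac{1748}{2405} = 3444 \cdot \frac{629}{1341} + \frac{1748}{2405} = \frac{722092}{447} + \frac{1748}{2405} = \frac{1737412616}{1075035}$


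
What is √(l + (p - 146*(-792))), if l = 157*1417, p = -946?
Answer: 13*√1995 ≈ 580.65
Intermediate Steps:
l = 222469
√(l + (p - 146*(-792))) = √(222469 + (-946 - 146*(-792))) = √(222469 + (-946 + 115632)) = √(222469 + 114686) = √337155 = 13*√1995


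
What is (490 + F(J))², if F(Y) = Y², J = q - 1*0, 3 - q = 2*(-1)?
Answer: 265225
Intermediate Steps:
q = 5 (q = 3 - 2*(-1) = 3 - 1*(-2) = 3 + 2 = 5)
J = 5 (J = 5 - 1*0 = 5 + 0 = 5)
(490 + F(J))² = (490 + 5²)² = (490 + 25)² = 515² = 265225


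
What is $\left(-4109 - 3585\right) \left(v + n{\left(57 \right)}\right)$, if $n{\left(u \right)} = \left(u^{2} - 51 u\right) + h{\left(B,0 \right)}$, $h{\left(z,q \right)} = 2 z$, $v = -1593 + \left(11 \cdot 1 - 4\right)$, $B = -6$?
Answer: $9663664$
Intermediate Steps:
$v = -1586$ ($v = -1593 + \left(11 - 4\right) = -1593 + 7 = -1586$)
$n{\left(u \right)} = -12 + u^{2} - 51 u$ ($n{\left(u \right)} = \left(u^{2} - 51 u\right) + 2 \left(-6\right) = \left(u^{2} - 51 u\right) - 12 = -12 + u^{2} - 51 u$)
$\left(-4109 - 3585\right) \left(v + n{\left(57 \right)}\right) = \left(-4109 - 3585\right) \left(-1586 - \left(2919 - 3249\right)\right) = - 7694 \left(-1586 - -330\right) = - 7694 \left(-1586 + 330\right) = \left(-7694\right) \left(-1256\right) = 9663664$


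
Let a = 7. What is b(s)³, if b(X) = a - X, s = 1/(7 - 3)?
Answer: 19683/64 ≈ 307.55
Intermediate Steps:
s = ¼ (s = 1/4 = ¼ ≈ 0.25000)
b(X) = 7 - X
b(s)³ = (7 - 1*¼)³ = (7 - ¼)³ = (27/4)³ = 19683/64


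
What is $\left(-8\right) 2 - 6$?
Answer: $-22$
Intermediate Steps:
$\left(-8\right) 2 - 6 = -16 - 6 = -22$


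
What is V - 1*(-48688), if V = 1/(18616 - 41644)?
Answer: 1121187263/23028 ≈ 48688.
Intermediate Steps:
V = -1/23028 (V = 1/(-23028) = -1/23028 ≈ -4.3425e-5)
V - 1*(-48688) = -1/23028 - 1*(-48688) = -1/23028 + 48688 = 1121187263/23028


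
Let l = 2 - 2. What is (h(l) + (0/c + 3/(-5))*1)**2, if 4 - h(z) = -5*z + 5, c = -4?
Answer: 64/25 ≈ 2.5600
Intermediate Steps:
l = 0
h(z) = -1 + 5*z (h(z) = 4 - (-5*z + 5) = 4 - (5 - 5*z) = 4 + (-5 + 5*z) = -1 + 5*z)
(h(l) + (0/c + 3/(-5))*1)**2 = ((-1 + 5*0) + (0/(-4) + 3/(-5))*1)**2 = ((-1 + 0) + (0*(-1/4) + 3*(-1/5))*1)**2 = (-1 + (0 - 3/5)*1)**2 = (-1 - 3/5*1)**2 = (-1 - 3/5)**2 = (-8/5)**2 = 64/25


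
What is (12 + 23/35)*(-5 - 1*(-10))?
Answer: 443/7 ≈ 63.286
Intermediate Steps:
(12 + 23/35)*(-5 - 1*(-10)) = (12 + 23*(1/35))*(-5 + 10) = (12 + 23/35)*5 = (443/35)*5 = 443/7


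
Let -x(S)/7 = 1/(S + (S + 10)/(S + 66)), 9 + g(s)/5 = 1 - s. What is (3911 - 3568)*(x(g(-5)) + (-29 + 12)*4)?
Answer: -2548147/110 ≈ -23165.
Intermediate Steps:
g(s) = -40 - 5*s (g(s) = -45 + 5*(1 - s) = -45 + (5 - 5*s) = -40 - 5*s)
x(S) = -7/(S + (10 + S)/(66 + S)) (x(S) = -7/(S + (S + 10)/(S + 66)) = -7/(S + (10 + S)/(66 + S)))
(3911 - 3568)*(x(g(-5)) + (-29 + 12)*4) = (3911 - 3568)*(7*(-66 - (-40 - 5*(-5)))/(10 + (-40 - 5*(-5))**2 + 67*(-40 - 5*(-5))) + (-29 + 12)*4) = 343*(7*(-66 - (-40 + 25))/(10 + (-40 + 25)**2 + 67*(-40 + 25)) - 17*4) = 343*(7*(-66 - 1*(-15))/(10 + (-15)**2 + 67*(-15)) - 68) = 343*(7*(-66 + 15)/(10 + 225 - 1005) - 68) = 343*(7*(-51)/(-770) - 68) = 343*(7*(-1/770)*(-51) - 68) = 343*(51/110 - 68) = 343*(-7429/110) = -2548147/110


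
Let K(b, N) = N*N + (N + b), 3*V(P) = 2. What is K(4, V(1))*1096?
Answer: 50416/9 ≈ 5601.8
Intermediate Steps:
V(P) = ⅔ (V(P) = (⅓)*2 = ⅔)
K(b, N) = N + b + N² (K(b, N) = N² + (N + b) = N + b + N²)
K(4, V(1))*1096 = (⅔ + 4 + (⅔)²)*1096 = (⅔ + 4 + 4/9)*1096 = (46/9)*1096 = 50416/9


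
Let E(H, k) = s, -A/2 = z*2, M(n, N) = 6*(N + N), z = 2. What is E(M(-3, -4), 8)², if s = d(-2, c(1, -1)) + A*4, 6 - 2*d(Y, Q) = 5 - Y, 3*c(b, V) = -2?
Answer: 4225/4 ≈ 1056.3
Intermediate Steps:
c(b, V) = -⅔ (c(b, V) = (⅓)*(-2) = -⅔)
M(n, N) = 12*N (M(n, N) = 6*(2*N) = 12*N)
d(Y, Q) = ½ + Y/2 (d(Y, Q) = 3 - (5 - Y)/2 = 3 + (-5/2 + Y/2) = ½ + Y/2)
A = -8 (A = -4*2 = -2*4 = -8)
s = -65/2 (s = (½ + (½)*(-2)) - 8*4 = (½ - 1) - 32 = -½ - 32 = -65/2 ≈ -32.500)
E(H, k) = -65/2
E(M(-3, -4), 8)² = (-65/2)² = 4225/4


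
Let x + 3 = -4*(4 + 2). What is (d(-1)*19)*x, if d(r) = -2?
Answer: 1026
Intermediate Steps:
x = -27 (x = -3 - 4*(4 + 2) = -3 - 4*6 = -3 - 24 = -27)
(d(-1)*19)*x = -2*19*(-27) = -38*(-27) = 1026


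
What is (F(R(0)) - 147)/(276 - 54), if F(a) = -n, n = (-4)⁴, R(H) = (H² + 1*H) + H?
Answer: -403/222 ≈ -1.8153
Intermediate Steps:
R(H) = H² + 2*H (R(H) = (H² + H) + H = (H + H²) + H = H² + 2*H)
n = 256
F(a) = -256 (F(a) = -1*256 = -256)
(F(R(0)) - 147)/(276 - 54) = (-256 - 147)/(276 - 54) = -403/222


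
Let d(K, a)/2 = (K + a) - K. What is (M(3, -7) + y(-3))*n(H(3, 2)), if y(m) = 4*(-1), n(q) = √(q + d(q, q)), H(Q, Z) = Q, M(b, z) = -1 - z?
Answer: 6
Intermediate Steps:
d(K, a) = 2*a (d(K, a) = 2*((K + a) - K) = 2*a)
n(q) = √3*√q (n(q) = √(q + 2*q) = √(3*q) = √3*√q)
y(m) = -4
(M(3, -7) + y(-3))*n(H(3, 2)) = ((-1 - 1*(-7)) - 4)*(√3*√3) = ((-1 + 7) - 4)*3 = (6 - 4)*3 = 2*3 = 6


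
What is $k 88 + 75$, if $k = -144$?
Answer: $-12597$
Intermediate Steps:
$k 88 + 75 = \left(-144\right) 88 + 75 = -12672 + 75 = -12597$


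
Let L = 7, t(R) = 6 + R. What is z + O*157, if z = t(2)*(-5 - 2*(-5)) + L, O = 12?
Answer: 1931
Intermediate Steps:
z = 47 (z = (6 + 2)*(-5 - 2*(-5)) + 7 = 8*(-5 + 10) + 7 = 8*5 + 7 = 40 + 7 = 47)
z + O*157 = 47 + 12*157 = 47 + 1884 = 1931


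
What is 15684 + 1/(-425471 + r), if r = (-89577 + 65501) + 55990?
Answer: 6172547987/393557 ≈ 15684.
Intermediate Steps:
r = 31914 (r = -24076 + 55990 = 31914)
15684 + 1/(-425471 + r) = 15684 + 1/(-425471 + 31914) = 15684 + 1/(-393557) = 15684 - 1/393557 = 6172547987/393557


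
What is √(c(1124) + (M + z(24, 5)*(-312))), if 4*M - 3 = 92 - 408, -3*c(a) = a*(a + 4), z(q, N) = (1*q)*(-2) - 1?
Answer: 3*I*√181073/2 ≈ 638.29*I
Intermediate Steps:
z(q, N) = -1 - 2*q (z(q, N) = q*(-2) - 1 = -2*q - 1 = -1 - 2*q)
c(a) = -a*(4 + a)/3 (c(a) = -a*(a + 4)/3 = -a*(4 + a)/3)
M = -313/4 (M = ¾ + (92 - 408)/4 = ¾ + (¼)*(-316) = ¾ - 79 = -313/4 ≈ -78.250)
√(c(1124) + (M + z(24, 5)*(-312))) = √(-⅓*1124*(4 + 1124) + (-313/4 + (-1 - 2*24)*(-312))) = √(-⅓*1124*1128 + (-313/4 + (-1 - 48)*(-312))) = √(-422624 + (-313/4 - 49*(-312))) = √(-422624 + (-313/4 + 15288)) = √(-422624 + 60839/4) = √(-1629657/4) = 3*I*√181073/2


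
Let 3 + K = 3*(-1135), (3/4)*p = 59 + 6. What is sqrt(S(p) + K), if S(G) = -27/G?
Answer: I*sqrt(57600465)/130 ≈ 58.381*I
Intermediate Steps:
p = 260/3 (p = 4*(59 + 6)/3 = (4/3)*65 = 260/3 ≈ 86.667)
K = -3408 (K = -3 + 3*(-1135) = -3 - 3405 = -3408)
sqrt(S(p) + K) = sqrt(-27/260/3 - 3408) = sqrt(-27*3/260 - 3408) = sqrt(-81/260 - 3408) = sqrt(-886161/260) = I*sqrt(57600465)/130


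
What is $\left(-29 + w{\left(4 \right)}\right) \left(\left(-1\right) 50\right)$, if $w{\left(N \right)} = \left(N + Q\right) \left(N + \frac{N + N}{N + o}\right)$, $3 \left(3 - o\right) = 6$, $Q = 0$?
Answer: $330$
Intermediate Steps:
$o = 1$ ($o = 3 - 2 = 1$)
$w{\left(N \right)} = N \left(N + \frac{2 N}{1 + N}\right)$ ($w{\left(N \right)} = \left(N + 0\right) \left(N + \frac{N + N}{N + 1}\right) = N \left(N + \frac{2 N}{1 + N}\right)$)
$\left(-29 + w{\left(4 \right)}\right) \left(\left(-1\right) 50\right) = \left(-29 + \frac{4^{2} \left(3 + 4\right)}{1 + 4}\right) \left(\left(-1\right) 50\right) = \left(-29 + 16 \cdot \frac{1}{5} \cdot 7\right) \left(-50\right) = \left(-29 + \frac{112}{5}\right) \left(-50\right) = \left(- \frac{33}{5}\right) \left(-50\right) = 330$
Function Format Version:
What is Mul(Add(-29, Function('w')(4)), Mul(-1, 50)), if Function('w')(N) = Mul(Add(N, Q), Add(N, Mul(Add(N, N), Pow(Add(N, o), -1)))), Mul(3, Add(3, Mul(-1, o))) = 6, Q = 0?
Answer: 330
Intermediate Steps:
o = 1 (o = Add(3, Mul(Rational(-1, 3), 6)) = Add(3, -2) = 1)
Function('w')(N) = Mul(N, Add(N, Mul(2, N, Pow(Add(1, N), -1)))) (Function('w')(N) = Mul(Add(N, 0), Add(N, Mul(Add(N, N), Pow(Add(N, 1), -1)))) = Mul(N, Add(N, Mul(Mul(2, N), Pow(Add(1, N), -1)))) = Mul(N, Add(N, Mul(2, N, Pow(Add(1, N), -1)))))
Mul(Add(-29, Function('w')(4)), Mul(-1, 50)) = Mul(Add(-29, Mul(Pow(4, 2), Pow(Add(1, 4), -1), Add(3, 4))), Mul(-1, 50)) = Mul(Add(-29, Mul(16, Pow(5, -1), 7)), -50) = Mul(Add(-29, Mul(16, Rational(1, 5), 7)), -50) = Mul(Add(-29, Rational(112, 5)), -50) = Mul(Rational(-33, 5), -50) = 330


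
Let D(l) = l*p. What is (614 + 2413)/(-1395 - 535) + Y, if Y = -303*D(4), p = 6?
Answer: -14037987/1930 ≈ -7273.6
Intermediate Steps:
D(l) = 6*l (D(l) = l*6 = 6*l)
Y = -7272 (Y = -1818*4 = -303*24 = -7272)
(614 + 2413)/(-1395 - 535) + Y = (614 + 2413)/(-1395 - 535) - 7272 = 3027/(-1930) - 7272 = 3027*(-1/1930) - 7272 = -3027/1930 - 7272 = -14037987/1930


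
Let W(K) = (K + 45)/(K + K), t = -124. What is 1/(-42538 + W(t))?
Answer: -248/10549345 ≈ -2.3509e-5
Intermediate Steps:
W(K) = (45 + K)/(2*K) (W(K) = (45 + K)/((2*K)) = (45 + K)*(1/(2*K)) = (45 + K)/(2*K))
1/(-42538 + W(t)) = 1/(-42538 + (½)*(45 - 124)/(-124)) = 1/(-42538 + (½)*(-1/124)*(-79)) = 1/(-42538 + 79/248) = 1/(-10549345/248) = -248/10549345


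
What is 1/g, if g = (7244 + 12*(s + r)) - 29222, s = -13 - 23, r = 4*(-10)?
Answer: -1/22890 ≈ -4.3687e-5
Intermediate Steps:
r = -40
s = -36
g = -22890 (g = (7244 + 12*(-36 - 40)) - 29222 = (7244 + 12*(-76)) - 29222 = (7244 - 912) - 29222 = 6332 - 29222 = -22890)
1/g = 1/(-22890) = -1/22890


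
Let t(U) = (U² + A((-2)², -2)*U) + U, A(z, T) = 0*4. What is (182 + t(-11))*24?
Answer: 7008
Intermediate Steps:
A(z, T) = 0
t(U) = U + U² (t(U) = (U² + 0*U) + U = (U² + 0) + U = U² + U = U + U²)
(182 + t(-11))*24 = (182 - 11*(1 - 11))*24 = (182 - 11*(-10))*24 = (182 + 110)*24 = 292*24 = 7008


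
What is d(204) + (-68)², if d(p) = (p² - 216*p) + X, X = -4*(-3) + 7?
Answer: 2195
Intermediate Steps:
X = 19 (X = 12 + 7 = 19)
d(p) = 19 + p² - 216*p (d(p) = (p² - 216*p) + 19 = 19 + p² - 216*p)
d(204) + (-68)² = (19 + 204² - 216*204) + (-68)² = (19 + 41616 - 44064) + 4624 = -2429 + 4624 = 2195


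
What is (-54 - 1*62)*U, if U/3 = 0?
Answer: 0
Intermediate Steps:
U = 0 (U = 3*0 = 0)
(-54 - 1*62)*U = (-54 - 1*62)*0 = (-54 - 62)*0 = -116*0 = 0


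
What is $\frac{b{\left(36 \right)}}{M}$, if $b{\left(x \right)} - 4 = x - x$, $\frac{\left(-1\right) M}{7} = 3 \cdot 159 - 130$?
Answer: $- \frac{4}{2429} \approx -0.0016468$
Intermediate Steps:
$M = -2429$ ($M = - 7 \left(3 \cdot 159 - 130\right) = - 7 \left(477 - 130\right) = \left(-7\right) 347 = -2429$)
$b{\left(x \right)} = 4$ ($b{\left(x \right)} = 4 + \left(x - x\right) = 4 + 0 = 4$)
$\frac{b{\left(36 \right)}}{M} = \frac{4}{-2429} = 4 \left(- \frac{1}{2429}\right) = - \frac{4}{2429}$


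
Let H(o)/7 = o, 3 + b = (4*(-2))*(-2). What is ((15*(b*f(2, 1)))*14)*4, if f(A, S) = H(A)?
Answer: 152880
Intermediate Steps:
b = 13 (b = -3 + (4*(-2))*(-2) = -3 - 8*(-2) = -3 + 16 = 13)
H(o) = 7*o
f(A, S) = 7*A
((15*(b*f(2, 1)))*14)*4 = ((15*(13*(7*2)))*14)*4 = ((15*(13*14))*14)*4 = ((15*182)*14)*4 = (2730*14)*4 = 38220*4 = 152880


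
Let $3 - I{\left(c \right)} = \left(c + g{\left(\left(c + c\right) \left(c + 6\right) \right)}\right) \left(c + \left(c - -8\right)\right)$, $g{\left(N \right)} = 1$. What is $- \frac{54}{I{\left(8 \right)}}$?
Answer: $\frac{18}{71} \approx 0.25352$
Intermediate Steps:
$I{\left(c \right)} = 3 - \left(1 + c\right) \left(8 + 2 c\right)$ ($I{\left(c \right)} = 3 - \left(c + 1\right) \left(c + \left(c - -8\right)\right) = 3 - \left(1 + c\right) \left(c + \left(c + 8\right)\right) = 3 - \left(1 + c\right) \left(c + \left(8 + c\right)\right) = 3 - \left(1 + c\right) \left(8 + 2 c\right)$)
$- \frac{54}{I{\left(8 \right)}} = - \frac{54}{-5 - 80 - 2 \cdot 8^{2}} = - \frac{54}{-5 - 80 - 128} = - \frac{54}{-213} = \left(-54\right) \left(- \frac{1}{213}\right) = \frac{18}{71}$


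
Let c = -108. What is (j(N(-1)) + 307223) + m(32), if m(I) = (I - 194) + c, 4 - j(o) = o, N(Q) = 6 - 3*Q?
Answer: 306948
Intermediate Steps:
j(o) = 4 - o
m(I) = -302 + I (m(I) = (I - 194) - 108 = (-194 + I) - 108 = -302 + I)
(j(N(-1)) + 307223) + m(32) = ((4 - (6 - 3*(-1))) + 307223) + (-302 + 32) = ((4 - (6 + 3)) + 307223) - 270 = ((4 - 1*9) + 307223) - 270 = ((4 - 9) + 307223) - 270 = (-5 + 307223) - 270 = 307218 - 270 = 306948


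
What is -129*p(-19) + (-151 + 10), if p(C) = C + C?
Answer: 4761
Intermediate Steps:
p(C) = 2*C
-129*p(-19) + (-151 + 10) = -258*(-19) + (-151 + 10) = -129*(-38) - 141 = 4902 - 141 = 4761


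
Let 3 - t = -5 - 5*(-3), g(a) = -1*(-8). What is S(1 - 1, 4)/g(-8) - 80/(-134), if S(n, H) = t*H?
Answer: -389/134 ≈ -2.9030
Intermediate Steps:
g(a) = 8
t = -7 (t = 3 - (-5 - 5*(-3)) = 3 - (-5 + 15) = 3 - 1*10 = 3 - 10 = -7)
S(n, H) = -7*H
S(1 - 1, 4)/g(-8) - 80/(-134) = -7*4/8 - 80/(-134) = -28*1/8 - 80*(-1/134) = -7/2 + 40/67 = -389/134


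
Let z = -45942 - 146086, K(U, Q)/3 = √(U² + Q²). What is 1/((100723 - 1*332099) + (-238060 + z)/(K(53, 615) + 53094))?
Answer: -40717002180597/9421267326368137348 - 161283*√381034/18842534652736274696 ≈ -4.3218e-6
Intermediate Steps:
K(U, Q) = 3*√(Q² + U²) (K(U, Q) = 3*√(U² + Q²) = 3*√(Q² + U²))
z = -192028
1/((100723 - 1*332099) + (-238060 + z)/(K(53, 615) + 53094)) = 1/((100723 - 1*332099) + (-238060 - 192028)/(3*√(615² + 53²) + 53094)) = 1/((100723 - 332099) - 430088/(3*√(378225 + 2809) + 53094)) = 1/(-231376 - 430088/(3*√381034 + 53094)) = 1/(-231376 - 430088/(53094 + 3*√381034))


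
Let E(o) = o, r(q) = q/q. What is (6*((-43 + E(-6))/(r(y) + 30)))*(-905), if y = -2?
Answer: 266070/31 ≈ 8582.9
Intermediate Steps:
r(q) = 1
(6*((-43 + E(-6))/(r(y) + 30)))*(-905) = (6*((-43 - 6)/(1 + 30)))*(-905) = (6*(-49/31))*(-905) = -294/31*(-905) = 266070/31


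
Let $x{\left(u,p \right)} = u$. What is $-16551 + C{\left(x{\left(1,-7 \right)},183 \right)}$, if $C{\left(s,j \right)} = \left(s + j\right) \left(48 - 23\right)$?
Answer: $-11951$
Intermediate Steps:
$C{\left(s,j \right)} = 25 j + 25 s$ ($C{\left(s,j \right)} = \left(j + s\right) 25 = 25 j + 25 s$)
$-16551 + C{\left(x{\left(1,-7 \right)},183 \right)} = -16551 + \left(25 \cdot 183 + 25 \cdot 1\right) = -16551 + \left(4575 + 25\right) = -16551 + 4600 = -11951$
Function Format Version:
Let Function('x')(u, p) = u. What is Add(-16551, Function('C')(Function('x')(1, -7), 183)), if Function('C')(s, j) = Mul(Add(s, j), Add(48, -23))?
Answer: -11951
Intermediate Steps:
Function('C')(s, j) = Add(Mul(25, j), Mul(25, s)) (Function('C')(s, j) = Mul(Add(j, s), 25) = Add(Mul(25, j), Mul(25, s)))
Add(-16551, Function('C')(Function('x')(1, -7), 183)) = Add(-16551, Add(Mul(25, 183), Mul(25, 1))) = Add(-16551, Add(4575, 25)) = Add(-16551, 4600) = -11951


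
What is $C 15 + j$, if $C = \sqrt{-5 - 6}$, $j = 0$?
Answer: $15 i \sqrt{11} \approx 49.749 i$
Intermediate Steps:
$C = i \sqrt{11}$ ($C = \sqrt{-5 - 6} = \sqrt{-11} = i \sqrt{11} \approx 3.3166 i$)
$C 15 + j = i \sqrt{11} \cdot 15 + 0 = 15 i \sqrt{11} + 0 = 15 i \sqrt{11}$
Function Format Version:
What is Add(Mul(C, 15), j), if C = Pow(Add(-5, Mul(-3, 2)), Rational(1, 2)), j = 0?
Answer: Mul(15, I, Pow(11, Rational(1, 2))) ≈ Mul(49.749, I)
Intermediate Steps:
C = Mul(I, Pow(11, Rational(1, 2))) (C = Pow(Add(-5, -6), Rational(1, 2)) = Pow(-11, Rational(1, 2)) = Mul(I, Pow(11, Rational(1, 2))) ≈ Mul(3.3166, I))
Add(Mul(C, 15), j) = Add(Mul(Mul(I, Pow(11, Rational(1, 2))), 15), 0) = Add(Mul(15, I, Pow(11, Rational(1, 2))), 0) = Mul(15, I, Pow(11, Rational(1, 2)))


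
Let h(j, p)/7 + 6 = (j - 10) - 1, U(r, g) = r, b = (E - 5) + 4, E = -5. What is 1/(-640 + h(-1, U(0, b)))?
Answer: -1/766 ≈ -0.0013055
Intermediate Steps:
b = -6 (b = (-5 - 5) + 4 = -10 + 4 = -6)
h(j, p) = -119 + 7*j (h(j, p) = -42 + 7*((j - 10) - 1) = -42 + 7*((-10 + j) - 1) = -42 + 7*(-11 + j) = -42 + (-77 + 7*j) = -119 + 7*j)
1/(-640 + h(-1, U(0, b))) = 1/(-640 + (-119 + 7*(-1))) = 1/(-640 + (-119 - 7)) = 1/(-640 - 126) = 1/(-766) = -1/766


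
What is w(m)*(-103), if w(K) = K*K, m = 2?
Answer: -412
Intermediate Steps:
w(K) = K²
w(m)*(-103) = 2²*(-103) = 4*(-103) = -412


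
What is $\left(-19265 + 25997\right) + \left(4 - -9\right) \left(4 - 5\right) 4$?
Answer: $6680$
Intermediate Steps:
$\left(-19265 + 25997\right) + \left(4 - -9\right) \left(4 - 5\right) 4 = 6732 + \left(4 + 9\right) \left(-1\right) 4 = 6732 + 13 \left(-1\right) 4 = 6732 - 52 = 6680$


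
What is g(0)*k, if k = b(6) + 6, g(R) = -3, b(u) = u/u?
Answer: -21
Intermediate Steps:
b(u) = 1
k = 7 (k = 1 + 6 = 7)
g(0)*k = -3*7 = -21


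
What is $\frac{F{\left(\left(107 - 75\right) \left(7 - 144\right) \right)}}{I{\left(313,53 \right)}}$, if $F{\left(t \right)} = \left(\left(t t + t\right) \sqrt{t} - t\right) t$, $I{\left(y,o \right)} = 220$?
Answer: $- \frac{4804864}{55} - \frac{84238875648 i \sqrt{274}}{55} \approx -87361.0 - 2.5353 \cdot 10^{10} i$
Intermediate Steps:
$F{\left(t \right)} = t \left(- t + \sqrt{t} \left(t + t^{2}\right)\right)$ ($F{\left(t \right)} = \left(\left(t^{2} + t\right) \sqrt{t} - t\right) t = \left(\left(t + t^{2}\right) \sqrt{t} - t\right) t = \left(\sqrt{t} \left(t + t^{2}\right) - t\right) t = \left(- t + \sqrt{t} \left(t + t^{2}\right)\right) t = t \left(- t + \sqrt{t} \left(t + t^{2}\right)\right)$)
$\frac{F{\left(\left(107 - 75\right) \left(7 - 144\right) \right)}}{I{\left(313,53 \right)}} = \frac{\left(\left(107 - 75\right) \left(7 - 144\right)\right)^{\frac{5}{2}} + \left(\left(107 - 75\right) \left(7 - 144\right)\right)^{\frac{7}{2}} - \left(\left(107 - 75\right) \left(7 - 144\right)\right)^{2}}{220} = \left(\left(32 \left(-137\right)\right)^{\frac{5}{2}} + \left(32 \left(-137\right)\right)^{\frac{7}{2}} - \left(32 \left(-137\right)\right)^{2}\right) \frac{1}{220} = \left(\left(-4384\right)^{\frac{5}{2}} + \left(-4384\right)^{\frac{7}{2}} - \left(-4384\right)^{2}\right) \frac{1}{220} = \left(76877824 i \sqrt{274} - 337032380416 i \sqrt{274} - 19219456\right) \frac{1}{220} = \left(-19219456 - 336955502592 i \sqrt{274}\right) \frac{1}{220} = - \frac{4804864}{55} - \frac{84238875648 i \sqrt{274}}{55}$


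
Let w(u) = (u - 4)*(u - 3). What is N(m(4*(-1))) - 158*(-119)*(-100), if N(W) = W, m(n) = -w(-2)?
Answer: -1880230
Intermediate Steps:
w(u) = (-4 + u)*(-3 + u)
m(n) = -30 (m(n) = -(12 + (-2)² - 7*(-2)) = -(12 + 4 + 14) = -1*30 = -30)
N(m(4*(-1))) - 158*(-119)*(-100) = -30 - 158*(-119)*(-100) = -30 - (-18802)*(-100) = -30 - 1*1880200 = -30 - 1880200 = -1880230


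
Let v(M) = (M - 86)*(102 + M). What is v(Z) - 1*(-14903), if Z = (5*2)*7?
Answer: 12151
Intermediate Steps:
Z = 70 (Z = 10*7 = 70)
v(M) = (-86 + M)*(102 + M)
v(Z) - 1*(-14903) = (-8772 + 70² + 16*70) - 1*(-14903) = (-8772 + 4900 + 1120) + 14903 = -2752 + 14903 = 12151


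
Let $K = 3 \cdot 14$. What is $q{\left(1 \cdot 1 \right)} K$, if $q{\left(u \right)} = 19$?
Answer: $798$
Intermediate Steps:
$K = 42$
$q{\left(1 \cdot 1 \right)} K = 19 \cdot 42 = 798$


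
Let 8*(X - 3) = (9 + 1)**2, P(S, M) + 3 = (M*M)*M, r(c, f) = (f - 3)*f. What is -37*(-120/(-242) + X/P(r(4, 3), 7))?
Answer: -1648387/82280 ≈ -20.034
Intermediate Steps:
r(c, f) = f*(-3 + f) (r(c, f) = (-3 + f)*f = f*(-3 + f))
P(S, M) = -3 + M**3 (P(S, M) = -3 + (M*M)*M = -3 + M**2*M = -3 + M**3)
X = 31/2 (X = 3 + (9 + 1)**2/8 = 3 + (1/8)*10**2 = 3 + (1/8)*100 = 3 + 25/2 = 31/2 ≈ 15.500)
-37*(-120/(-242) + X/P(r(4, 3), 7)) = -37*(-120/(-242) + 31/(2*(-3 + 7**3))) = -37*(-120*(-1/242) + 31/(2*(-3 + 343))) = -37*(60/121 + (31/2)/340) = -37*(60/121 + (31/2)*(1/340)) = -37*(60/121 + 31/680) = -37*44551/82280 = -1648387/82280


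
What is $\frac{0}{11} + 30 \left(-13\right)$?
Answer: $-390$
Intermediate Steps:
$\frac{0}{11} + 30 \left(-13\right) = 0 \cdot \frac{1}{11} - 390 = 0 - 390 = -390$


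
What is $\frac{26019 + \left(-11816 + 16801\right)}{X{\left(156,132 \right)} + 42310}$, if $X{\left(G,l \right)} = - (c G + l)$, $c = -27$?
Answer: $\frac{15502}{23195} \approx 0.66833$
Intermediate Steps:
$X{\left(G,l \right)} = - l + 27 G$ ($X{\left(G,l \right)} = - (- 27 G + l) = - (l - 27 G) = - l + 27 G$)
$\frac{26019 + \left(-11816 + 16801\right)}{X{\left(156,132 \right)} + 42310} = \frac{26019 + \left(-11816 + 16801\right)}{\left(\left(-1\right) 132 + 27 \cdot 156\right) + 42310} = \frac{26019 + 4985}{\left(-132 + 4212\right) + 42310} = \frac{31004}{4080 + 42310} = \frac{31004}{46390} = 31004 \cdot \frac{1}{46390} = \frac{15502}{23195}$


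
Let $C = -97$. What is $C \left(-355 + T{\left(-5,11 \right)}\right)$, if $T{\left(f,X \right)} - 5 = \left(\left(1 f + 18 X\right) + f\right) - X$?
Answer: $16781$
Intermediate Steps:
$T{\left(f,X \right)} = 5 + 2 f + 17 X$ ($T{\left(f,X \right)} = 5 + \left(\left(\left(1 f + 18 X\right) + f\right) - X\right) = 5 + \left(\left(\left(f + 18 X\right) + f\right) - X\right) = 5 + \left(\left(2 f + 18 X\right) - X\right) = 5 + \left(2 f + 17 X\right) = 5 + 2 f + 17 X$)
$C \left(-355 + T{\left(-5,11 \right)}\right) = - 97 \left(-355 + \left(5 + 2 \left(-5\right) + 17 \cdot 11\right)\right) = - 97 \left(-355 + \left(5 - 10 + 187\right)\right) = - 97 \left(-355 + 182\right) = \left(-97\right) \left(-173\right) = 16781$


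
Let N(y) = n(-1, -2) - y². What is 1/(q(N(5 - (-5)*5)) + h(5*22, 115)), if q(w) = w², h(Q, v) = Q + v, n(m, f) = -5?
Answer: 1/819250 ≈ 1.2206e-6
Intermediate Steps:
N(y) = -5 - y²
1/(q(N(5 - (-5)*5)) + h(5*22, 115)) = 1/((-5 - (5 - (-5)*5)²)² + (5*22 + 115)) = 1/((-5 - (5 - 1*(-25))²)² + (110 + 115)) = 1/((-5 - (5 + 25)²)² + 225) = 1/((-5 - 1*30²)² + 225) = 1/((-5 - 1*900)² + 225) = 1/((-5 - 900)² + 225) = 1/((-905)² + 225) = 1/(819025 + 225) = 1/819250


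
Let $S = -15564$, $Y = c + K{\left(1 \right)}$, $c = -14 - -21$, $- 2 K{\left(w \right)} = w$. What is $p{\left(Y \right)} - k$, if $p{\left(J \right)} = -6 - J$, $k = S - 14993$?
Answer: $\frac{61089}{2} \approx 30545.0$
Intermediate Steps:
$K{\left(w \right)} = - \frac{w}{2}$
$c = 7$ ($c = -14 + 21 = 7$)
$Y = \frac{13}{2}$ ($Y = 7 - \frac{1}{2} = \frac{13}{2} \approx 6.5$)
$k = -30557$ ($k = -15564 - 14993 = -30557$)
$p{\left(Y \right)} - k = \left(-6 - \frac{13}{2}\right) - -30557 = \left(-6 - \frac{13}{2}\right) + 30557 = - \frac{25}{2} + 30557 = \frac{61089}{2}$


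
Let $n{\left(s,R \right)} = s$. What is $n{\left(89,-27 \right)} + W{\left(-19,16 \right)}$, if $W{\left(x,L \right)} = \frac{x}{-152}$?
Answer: $\frac{713}{8} \approx 89.125$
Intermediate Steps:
$W{\left(x,L \right)} = - \frac{x}{152}$ ($W{\left(x,L \right)} = x \left(- \frac{1}{152}\right) = - \frac{x}{152}$)
$n{\left(89,-27 \right)} + W{\left(-19,16 \right)} = 89 - - \frac{1}{8} = 89 + \frac{1}{8} = \frac{713}{8}$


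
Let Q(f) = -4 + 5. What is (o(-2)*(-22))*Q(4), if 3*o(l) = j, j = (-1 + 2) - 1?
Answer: 0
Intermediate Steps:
j = 0 (j = 1 - 1 = 0)
Q(f) = 1
o(l) = 0 (o(l) = (⅓)*0 = 0)
(o(-2)*(-22))*Q(4) = (0*(-22))*1 = 0*1 = 0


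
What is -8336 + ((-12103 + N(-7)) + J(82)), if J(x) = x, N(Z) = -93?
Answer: -20450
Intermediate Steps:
-8336 + ((-12103 + N(-7)) + J(82)) = -8336 + ((-12103 - 93) + 82) = -8336 + (-12196 + 82) = -8336 - 12114 = -20450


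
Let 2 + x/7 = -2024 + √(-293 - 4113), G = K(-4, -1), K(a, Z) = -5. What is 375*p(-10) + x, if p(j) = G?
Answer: -16057 + 7*I*√4406 ≈ -16057.0 + 464.64*I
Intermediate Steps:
G = -5
p(j) = -5
x = -14182 + 7*I*√4406 (x = -14 + 7*(-2024 + √(-293 - 4113)) = -14 + 7*(-2024 + √(-4406)) = -14 + 7*(-2024 + I*√4406) = -14 + (-14168 + 7*I*√4406) = -14182 + 7*I*√4406 ≈ -14182.0 + 464.64*I)
375*p(-10) + x = 375*(-5) + (-14182 + 7*I*√4406) = -1875 + (-14182 + 7*I*√4406) = -16057 + 7*I*√4406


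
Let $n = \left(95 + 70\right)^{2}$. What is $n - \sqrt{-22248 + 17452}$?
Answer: $27225 - 2 i \sqrt{1199} \approx 27225.0 - 69.253 i$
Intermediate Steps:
$n = 27225$ ($n = 165^{2} = 27225$)
$n - \sqrt{-22248 + 17452} = 27225 - \sqrt{-22248 + 17452} = 27225 - \sqrt{-4796} = 27225 - 2 i \sqrt{1199}$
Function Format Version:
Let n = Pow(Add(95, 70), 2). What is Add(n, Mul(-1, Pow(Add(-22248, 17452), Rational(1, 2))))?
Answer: Add(27225, Mul(-2, I, Pow(1199, Rational(1, 2)))) ≈ Add(27225., Mul(-69.253, I))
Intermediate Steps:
n = 27225 (n = Pow(165, 2) = 27225)
Add(n, Mul(-1, Pow(Add(-22248, 17452), Rational(1, 2)))) = Add(27225, Mul(-1, Pow(Add(-22248, 17452), Rational(1, 2)))) = Add(27225, Mul(-1, Pow(-4796, Rational(1, 2)))) = Add(27225, Mul(-1, Mul(2, I, Pow(1199, Rational(1, 2))))) = Add(27225, Mul(-2, I, Pow(1199, Rational(1, 2))))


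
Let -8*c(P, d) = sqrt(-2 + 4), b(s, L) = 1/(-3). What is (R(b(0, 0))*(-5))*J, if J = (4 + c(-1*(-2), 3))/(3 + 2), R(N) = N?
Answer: 4/3 - sqrt(2)/24 ≈ 1.2744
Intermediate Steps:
b(s, L) = -1/3
c(P, d) = -sqrt(2)/8 (c(P, d) = -sqrt(-2 + 4)/8 = -sqrt(2)/8)
J = 4/5 - sqrt(2)/40 (J = (4 - sqrt(2)/8)/(3 + 2) = (4 - sqrt(2)/8)/5 = (4 - sqrt(2)/8)*(1/5) = 4/5 - sqrt(2)/40 ≈ 0.76464)
(R(b(0, 0))*(-5))*J = (-1/3*(-5))*(4/5 - sqrt(2)/40) = 5*(4/5 - sqrt(2)/40)/3 = 4/3 - sqrt(2)/24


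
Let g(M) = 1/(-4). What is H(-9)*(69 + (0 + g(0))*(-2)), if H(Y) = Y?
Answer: -1251/2 ≈ -625.50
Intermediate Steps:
g(M) = -¼ (g(M) = 1*(-¼) = -¼)
H(-9)*(69 + (0 + g(0))*(-2)) = -9*(69 + (0 - ¼)*(-2)) = -9*(69 - ¼*(-2)) = -9*(69 + ½) = -9*139/2 = -1251/2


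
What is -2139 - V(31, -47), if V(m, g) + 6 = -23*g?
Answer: -3214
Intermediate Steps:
V(m, g) = -6 - 23*g
-2139 - V(31, -47) = -2139 - (-6 - 23*(-47)) = -2139 - (-6 + 1081) = -2139 - 1*1075 = -2139 - 1075 = -3214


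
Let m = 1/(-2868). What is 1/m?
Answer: -2868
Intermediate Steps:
m = -1/2868 ≈ -0.00034868
1/m = 1/(-1/2868) = -2868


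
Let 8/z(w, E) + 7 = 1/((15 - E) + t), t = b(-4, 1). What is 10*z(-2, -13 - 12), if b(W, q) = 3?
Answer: -172/15 ≈ -11.467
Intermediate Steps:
t = 3
z(w, E) = 8/(-7 + 1/(18 - E)) (z(w, E) = 8/(-7 + 1/((15 - E) + 3)) = 8/(-7 + 1/(18 - E)))
10*z(-2, -13 - 12) = 10*(8*(18 - (-13 - 12))/(-125 + 7*(-13 - 12))) = 10*(8*(18 - 1*(-25))/(-125 + 7*(-25))) = 10*(8*(18 + 25)/(-125 - 175)) = 10*(8*43/(-300)) = 10*(8*(-1/300)*43) = 10*(-86/75) = -172/15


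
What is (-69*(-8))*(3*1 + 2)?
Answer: 2760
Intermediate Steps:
(-69*(-8))*(3*1 + 2) = 552*(3 + 2) = 552*5 = 2760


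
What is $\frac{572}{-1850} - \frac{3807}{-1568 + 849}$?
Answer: $\frac{3315841}{665075} \approx 4.9857$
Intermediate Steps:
$\frac{572}{-1850} - \frac{3807}{-1568 + 849} = 572 \left(- \frac{1}{1850}\right) - \frac{3807}{-719} = - \frac{286}{925} - - \frac{3807}{719} = - \frac{286}{925} + \frac{3807}{719} = \frac{3315841}{665075}$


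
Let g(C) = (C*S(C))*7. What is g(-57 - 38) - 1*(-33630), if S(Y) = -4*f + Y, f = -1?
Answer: 94145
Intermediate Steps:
S(Y) = 4 + Y (S(Y) = -4*(-1) + Y = 4 + Y)
g(C) = 7*C*(4 + C) (g(C) = (C*(4 + C))*7 = 7*C*(4 + C))
g(-57 - 38) - 1*(-33630) = 7*(-57 - 38)*(4 + (-57 - 38)) - 1*(-33630) = 7*(-95)*(4 - 95) + 33630 = 7*(-95)*(-91) + 33630 = 60515 + 33630 = 94145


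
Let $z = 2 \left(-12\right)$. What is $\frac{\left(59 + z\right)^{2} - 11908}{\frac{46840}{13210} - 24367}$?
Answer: $\frac{4704081}{10728041} \approx 0.43848$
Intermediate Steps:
$z = -24$
$\frac{\left(59 + z\right)^{2} - 11908}{\frac{46840}{13210} - 24367} = \frac{\left(59 - 24\right)^{2} - 11908}{\frac{46840}{13210} - 24367} = \frac{35^{2} - 11908}{46840 \cdot \frac{1}{13210} - 24367} = \frac{1225 - 11908}{\frac{4684}{1321} - 24367} = - \frac{10683}{- \frac{32184123}{1321}} = \left(-10683\right) \left(- \frac{1321}{32184123}\right) = \frac{4704081}{10728041}$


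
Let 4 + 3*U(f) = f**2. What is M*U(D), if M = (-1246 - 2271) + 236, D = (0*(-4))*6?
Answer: 13124/3 ≈ 4374.7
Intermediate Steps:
D = 0 (D = 0*6 = 0)
M = -3281 (M = -3517 + 236 = -3281)
U(f) = -4/3 + f**2/3
M*U(D) = -3281*(-4/3 + (1/3)*0**2) = -3281*(-4/3 + (1/3)*0) = -3281*(-4/3 + 0) = -3281*(-4/3) = 13124/3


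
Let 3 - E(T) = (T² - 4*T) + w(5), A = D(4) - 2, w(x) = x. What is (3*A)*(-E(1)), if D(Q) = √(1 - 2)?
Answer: 6 - 3*I ≈ 6.0 - 3.0*I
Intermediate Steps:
D(Q) = I (D(Q) = √(-1) = I)
A = -2 + I (A = I - 2 = -2 + I ≈ -2.0 + 1.0*I)
E(T) = -2 - T² + 4*T (E(T) = 3 - ((T² - 4*T) + 5) = 3 - (5 + T² - 4*T) = 3 + (-5 - T² + 4*T) = -2 - T² + 4*T)
(3*A)*(-E(1)) = (3*(-2 + I))*(-(-2 - 1*1² + 4*1)) = (-6 + 3*I)*(-(-2 - 1*1 + 4)) = (-6 + 3*I)*(-(-2 - 1 + 4)) = (-6 + 3*I)*(-1*1) = (-6 + 3*I)*(-1) = 6 - 3*I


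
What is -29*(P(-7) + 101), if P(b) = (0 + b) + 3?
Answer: -2813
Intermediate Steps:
P(b) = 3 + b (P(b) = b + 3 = 3 + b)
-29*(P(-7) + 101) = -29*((3 - 7) + 101) = -29*(-4 + 101) = -29*97 = -2813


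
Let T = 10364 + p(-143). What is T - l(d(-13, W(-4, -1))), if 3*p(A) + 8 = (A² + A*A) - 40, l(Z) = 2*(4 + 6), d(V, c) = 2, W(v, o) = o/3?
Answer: 71882/3 ≈ 23961.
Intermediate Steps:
W(v, o) = o/3 (W(v, o) = o*(⅓) = o/3)
l(Z) = 20 (l(Z) = 2*10 = 20)
p(A) = -16 + 2*A²/3 (p(A) = -8/3 + ((A² + A*A) - 40)/3 = -8/3 + ((A² + A²) - 40)/3 = -8/3 + (2*A² - 40)/3 = -8/3 + (-40 + 2*A²)/3 = -8/3 + (-40/3 + 2*A²/3) = -16 + 2*A²/3)
T = 71942/3 (T = 10364 + (-16 + (⅔)*(-143)²) = 10364 + (-16 + (⅔)*20449) = 10364 + (-16 + 40898/3) = 10364 + 40850/3 = 71942/3 ≈ 23981.)
T - l(d(-13, W(-4, -1))) = 71942/3 - 1*20 = 71942/3 - 20 = 71882/3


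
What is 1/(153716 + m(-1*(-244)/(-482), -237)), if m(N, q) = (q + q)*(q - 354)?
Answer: 1/433850 ≈ 2.3049e-6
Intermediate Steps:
m(N, q) = 2*q*(-354 + q) (m(N, q) = (2*q)*(-354 + q) = 2*q*(-354 + q))
1/(153716 + m(-1*(-244)/(-482), -237)) = 1/(153716 + 2*(-237)*(-354 - 237)) = 1/(153716 + 2*(-237)*(-591)) = 1/(153716 + 280134) = 1/433850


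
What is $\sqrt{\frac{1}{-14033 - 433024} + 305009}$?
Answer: $\frac{8 \sqrt{105831748125259}}{149019} \approx 552.28$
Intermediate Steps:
$\sqrt{\frac{1}{-14033 - 433024} + 305009} = \sqrt{\frac{1}{-447057} + 305009} = \sqrt{- \frac{1}{447057} + 305009} = \sqrt{\frac{136356408512}{447057}} = \frac{8 \sqrt{105831748125259}}{149019}$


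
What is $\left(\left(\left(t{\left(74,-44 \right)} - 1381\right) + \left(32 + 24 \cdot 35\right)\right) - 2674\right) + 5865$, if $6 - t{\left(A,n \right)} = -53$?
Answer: $2741$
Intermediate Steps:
$t{\left(A,n \right)} = 59$ ($t{\left(A,n \right)} = 6 - -53 = 6 + 53 = 59$)
$\left(\left(\left(t{\left(74,-44 \right)} - 1381\right) + \left(32 + 24 \cdot 35\right)\right) - 2674\right) + 5865 = \left(\left(\left(59 - 1381\right) + \left(32 + 24 \cdot 35\right)\right) - 2674\right) + 5865 = \left(\left(-1322 + \left(32 + 840\right)\right) - 2674\right) + 5865 = \left(\left(-1322 + 872\right) - 2674\right) + 5865 = \left(-450 - 2674\right) + 5865 = -3124 + 5865 = 2741$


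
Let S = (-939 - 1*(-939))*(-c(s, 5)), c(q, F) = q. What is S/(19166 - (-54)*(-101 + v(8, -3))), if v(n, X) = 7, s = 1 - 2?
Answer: 0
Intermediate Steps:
s = -1
S = 0 (S = (-939 - 1*(-939))*(-1*(-1)) = (-939 + 939)*1 = 0*1 = 0)
S/(19166 - (-54)*(-101 + v(8, -3))) = 0/(19166 - (-54)*(-101 + 7)) = 0/(19166 - (-54)*(-94)) = 0/(19166 - 1*5076) = 0/(19166 - 5076) = 0/14090 = 0*(1/14090) = 0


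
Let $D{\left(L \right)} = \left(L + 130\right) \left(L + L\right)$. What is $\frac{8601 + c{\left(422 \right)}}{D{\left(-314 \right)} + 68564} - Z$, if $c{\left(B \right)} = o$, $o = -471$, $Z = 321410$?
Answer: $- \frac{9862785905}{30686} \approx -3.2141 \cdot 10^{5}$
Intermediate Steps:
$c{\left(B \right)} = -471$
$D{\left(L \right)} = 2 L \left(130 + L\right)$ ($D{\left(L \right)} = \left(130 + L\right) 2 L = 2 L \left(130 + L\right)$)
$\frac{8601 + c{\left(422 \right)}}{D{\left(-314 \right)} + 68564} - Z = \frac{8601 - 471}{2 \left(-314\right) \left(130 - 314\right) + 68564} - 321410 = \frac{8130}{2 \left(-314\right) \left(-184\right) + 68564} - 321410 = \frac{8130}{115552 + 68564} - 321410 = \frac{8130}{184116} - 321410 = 8130 \cdot \frac{1}{184116} - 321410 = \frac{1355}{30686} - 321410 = - \frac{9862785905}{30686}$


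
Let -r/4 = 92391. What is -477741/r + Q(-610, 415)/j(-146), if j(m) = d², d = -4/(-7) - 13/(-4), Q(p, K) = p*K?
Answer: -24447249865897/1410379412 ≈ -17334.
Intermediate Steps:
Q(p, K) = K*p
r = -369564 (r = -4*92391 = -369564)
d = 107/28 (d = -4*(-⅐) - 13*(-¼) = 4/7 + 13/4 = 107/28 ≈ 3.8214)
j(m) = 11449/784 (j(m) = (107/28)² = 11449/784)
-477741/r + Q(-610, 415)/j(-146) = -477741/(-369564) + (415*(-610))/(11449/784) = -477741*(-1/369564) - 253150*784/11449 = 159247/123188 - 198469600/11449 = -24447249865897/1410379412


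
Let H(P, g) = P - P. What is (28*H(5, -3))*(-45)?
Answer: 0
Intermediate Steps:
H(P, g) = 0
(28*H(5, -3))*(-45) = (28*0)*(-45) = 0*(-45) = 0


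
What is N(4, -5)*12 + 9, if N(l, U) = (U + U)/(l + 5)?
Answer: -13/3 ≈ -4.3333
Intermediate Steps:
N(l, U) = 2*U/(5 + l) (N(l, U) = (2*U)/(5 + l) = 2*U/(5 + l))
N(4, -5)*12 + 9 = (2*(-5)/(5 + 4))*12 + 9 = (2*(-5)/9)*12 + 9 = (2*(-5)*(1/9))*12 + 9 = -10/9*12 + 9 = -40/3 + 9 = -13/3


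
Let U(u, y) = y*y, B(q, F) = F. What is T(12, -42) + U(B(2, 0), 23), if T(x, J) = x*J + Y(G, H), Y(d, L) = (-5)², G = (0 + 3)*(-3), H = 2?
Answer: 50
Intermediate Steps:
G = -9 (G = 3*(-3) = -9)
Y(d, L) = 25
T(x, J) = 25 + J*x (T(x, J) = x*J + 25 = J*x + 25 = 25 + J*x)
U(u, y) = y²
T(12, -42) + U(B(2, 0), 23) = (25 - 42*12) + 23² = (25 - 504) + 529 = -479 + 529 = 50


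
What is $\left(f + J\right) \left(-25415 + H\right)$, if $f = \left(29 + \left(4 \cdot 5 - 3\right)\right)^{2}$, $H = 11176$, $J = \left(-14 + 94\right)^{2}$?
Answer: $-121259324$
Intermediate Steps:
$J = 6400$ ($J = 80^{2} = 6400$)
$f = 2116$ ($f = \left(29 + \left(20 - 3\right)\right)^{2} = \left(29 + 17\right)^{2} = 46^{2} = 2116$)
$\left(f + J\right) \left(-25415 + H\right) = \left(2116 + 6400\right) \left(-25415 + 11176\right) = 8516 \left(-14239\right) = -121259324$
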